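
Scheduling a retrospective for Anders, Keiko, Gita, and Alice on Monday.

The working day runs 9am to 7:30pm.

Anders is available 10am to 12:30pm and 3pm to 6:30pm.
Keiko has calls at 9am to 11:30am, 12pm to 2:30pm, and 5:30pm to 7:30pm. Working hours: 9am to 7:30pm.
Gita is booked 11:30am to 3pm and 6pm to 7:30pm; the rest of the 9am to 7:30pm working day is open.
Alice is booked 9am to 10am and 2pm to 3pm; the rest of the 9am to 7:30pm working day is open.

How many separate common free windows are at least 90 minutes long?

1

Keiko free within 09:00–19:30: 11:30–12:00, 14:30–17:30.
Gita free within 09:00–19:30: 09:00–11:30, 15:00–18:00.
Alice free within 09:00–19:30: 10:00–14:00, 15:00–19:30.
Anders ∩ Keiko: 11:30–12:00, 15:00–17:30.
Anders ∩ Keiko ∩ Gita: 15:00–17:30.
Anders ∩ Keiko ∩ Gita ∩ Alice: 15:00–17:30.
Windows ≥ 90 min: 15:00–17:30.
That's 1 window.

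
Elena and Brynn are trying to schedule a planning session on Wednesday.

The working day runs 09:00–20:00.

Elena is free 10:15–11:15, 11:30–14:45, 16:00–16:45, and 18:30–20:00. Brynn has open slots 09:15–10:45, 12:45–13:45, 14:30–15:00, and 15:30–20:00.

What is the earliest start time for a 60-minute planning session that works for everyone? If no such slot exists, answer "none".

Elena ∩ Brynn: 10:15–10:45, 12:45–13:45, 14:30–14:45, 16:00–16:45, 18:30–20:00.
Windows ≥ 60 min: 12:45–13:45, 18:30–20:00.
Earliest such window starts at 12:45.

12:45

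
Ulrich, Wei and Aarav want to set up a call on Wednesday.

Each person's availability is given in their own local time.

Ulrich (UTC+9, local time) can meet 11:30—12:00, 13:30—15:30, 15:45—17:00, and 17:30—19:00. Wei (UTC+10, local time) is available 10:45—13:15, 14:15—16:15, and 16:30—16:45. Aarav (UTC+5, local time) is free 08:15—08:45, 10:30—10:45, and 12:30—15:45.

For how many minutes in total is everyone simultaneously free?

15 minutes

Ulrich → UTC: 02:30–03:00, 04:30–06:30, 06:45–08:00, 08:30–10:00.
Wei → UTC: 00:45–03:15, 04:15–06:15, 06:30–06:45.
Aarav → UTC: 03:15–03:45, 05:30–05:45, 07:30–10:45.
Ulrich ∩ Wei: 02:30–03:00, 04:30–06:15.
Ulrich ∩ Wei ∩ Aarav: 05:30–05:45.
Total common minutes: 15.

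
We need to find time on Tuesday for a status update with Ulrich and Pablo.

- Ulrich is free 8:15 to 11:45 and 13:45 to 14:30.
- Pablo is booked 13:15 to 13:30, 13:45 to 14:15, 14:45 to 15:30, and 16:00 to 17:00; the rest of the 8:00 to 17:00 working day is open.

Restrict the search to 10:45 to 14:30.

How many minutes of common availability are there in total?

75 minutes

Pablo free within 08:00–17:00: 08:00–13:15, 13:30–13:45, 14:15–14:45, 15:30–16:00.
Ulrich ∩ Pablo: 08:15–11:45, 14:15–14:30.
Restricted to 10:45–14:30: 10:45–11:45, 14:15–14:30.
Total common minutes: 60 + 15 = 75.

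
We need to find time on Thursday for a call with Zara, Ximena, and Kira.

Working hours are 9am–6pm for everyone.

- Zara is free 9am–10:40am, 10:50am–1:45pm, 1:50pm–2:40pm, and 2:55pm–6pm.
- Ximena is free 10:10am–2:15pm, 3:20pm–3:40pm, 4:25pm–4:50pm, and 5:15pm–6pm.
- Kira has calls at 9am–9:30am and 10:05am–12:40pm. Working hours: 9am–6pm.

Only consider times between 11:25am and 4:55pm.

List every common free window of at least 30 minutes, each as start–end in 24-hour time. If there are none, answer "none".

Kira free within 09:00–18:00: 09:30–10:05, 12:40–18:00.
Zara ∩ Ximena: 10:10–10:40, 10:50–13:45, 13:50–14:15, 15:20–15:40, 16:25–16:50, 17:15–18:00.
Zara ∩ Ximena ∩ Kira: 12:40–13:45, 13:50–14:15, 15:20–15:40, 16:25–16:50, 17:15–18:00.
Restricted to 11:25–16:55: 12:40–13:45, 13:50–14:15, 15:20–15:40, 16:25–16:50.
Windows ≥ 30 min: 12:40–13:45.

12:40–13:45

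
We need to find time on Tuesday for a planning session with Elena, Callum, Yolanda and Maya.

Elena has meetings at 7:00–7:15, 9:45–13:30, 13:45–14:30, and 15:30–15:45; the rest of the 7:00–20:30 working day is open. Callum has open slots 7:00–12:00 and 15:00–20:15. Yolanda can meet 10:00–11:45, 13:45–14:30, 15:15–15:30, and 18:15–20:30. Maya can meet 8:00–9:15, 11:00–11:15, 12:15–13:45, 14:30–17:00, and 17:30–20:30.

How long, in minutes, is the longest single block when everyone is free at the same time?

120 minutes

Elena free within 07:00–20:30: 07:15–09:45, 13:30–13:45, 14:30–15:30, 15:45–20:30.
Elena ∩ Callum: 07:15–09:45, 15:00–15:30, 15:45–20:15.
Elena ∩ Callum ∩ Yolanda: 15:15–15:30, 18:15–20:15.
Elena ∩ Callum ∩ Yolanda ∩ Maya: 15:15–15:30, 18:15–20:15.
Common window lengths: 15, 120 min; longest is 120.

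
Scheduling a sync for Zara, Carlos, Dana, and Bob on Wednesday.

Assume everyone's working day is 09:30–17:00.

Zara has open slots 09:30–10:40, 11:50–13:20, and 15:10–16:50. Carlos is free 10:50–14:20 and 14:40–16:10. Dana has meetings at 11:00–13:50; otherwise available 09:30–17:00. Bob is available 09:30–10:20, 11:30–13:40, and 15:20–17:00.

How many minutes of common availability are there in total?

50 minutes

Dana free within 09:30–17:00: 09:30–11:00, 13:50–17:00.
Zara ∩ Carlos: 11:50–13:20, 15:10–16:10.
Zara ∩ Carlos ∩ Dana: 15:10–16:10.
Zara ∩ Carlos ∩ Dana ∩ Bob: 15:20–16:10.
Total common minutes: 50.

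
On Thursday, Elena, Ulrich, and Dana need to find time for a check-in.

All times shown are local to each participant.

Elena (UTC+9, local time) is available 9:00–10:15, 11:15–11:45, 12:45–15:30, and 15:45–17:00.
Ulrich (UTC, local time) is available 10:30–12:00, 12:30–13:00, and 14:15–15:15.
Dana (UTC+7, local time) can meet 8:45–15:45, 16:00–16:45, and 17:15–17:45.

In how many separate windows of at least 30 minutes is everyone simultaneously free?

0

Elena → UTC: 00:00–01:15, 02:15–02:45, 03:45–06:30, 06:45–08:00.
Ulrich → UTC: 10:30–12:00, 12:30–13:00, 14:15–15:15.
Dana → UTC: 01:45–08:45, 09:00–09:45, 10:15–10:45.
Elena ∩ Ulrich: (none).
Elena ∩ Ulrich ∩ Dana: (none).
Windows ≥ 30 min: (none).
That's 0 windows.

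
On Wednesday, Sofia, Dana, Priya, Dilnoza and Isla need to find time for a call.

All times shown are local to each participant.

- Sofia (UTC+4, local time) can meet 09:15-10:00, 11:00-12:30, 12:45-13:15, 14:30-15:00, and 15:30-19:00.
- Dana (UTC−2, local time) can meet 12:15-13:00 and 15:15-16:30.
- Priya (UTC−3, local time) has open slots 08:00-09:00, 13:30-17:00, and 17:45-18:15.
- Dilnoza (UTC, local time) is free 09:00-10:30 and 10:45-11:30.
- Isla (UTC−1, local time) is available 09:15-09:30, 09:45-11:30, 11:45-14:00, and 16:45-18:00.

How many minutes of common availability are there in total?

0 minutes

Sofia → UTC: 05:15–06:00, 07:00–08:30, 08:45–09:15, 10:30–11:00, 11:30–15:00.
Dana → UTC: 14:15–15:00, 17:15–18:30.
Priya → UTC: 11:00–12:00, 16:30–20:00, 20:45–21:15.
Dilnoza → UTC: 09:00–10:30, 10:45–11:30.
Isla → UTC: 10:15–10:30, 10:45–12:30, 12:45–15:00, 17:45–19:00.
Sofia ∩ Dana: 14:15–15:00.
Sofia ∩ Dana ∩ Priya: (none).
Sofia ∩ Dana ∩ Priya ∩ Dilnoza: (none).
Sofia ∩ Dana ∩ Priya ∩ Dilnoza ∩ Isla: (none).
Total common minutes: 0.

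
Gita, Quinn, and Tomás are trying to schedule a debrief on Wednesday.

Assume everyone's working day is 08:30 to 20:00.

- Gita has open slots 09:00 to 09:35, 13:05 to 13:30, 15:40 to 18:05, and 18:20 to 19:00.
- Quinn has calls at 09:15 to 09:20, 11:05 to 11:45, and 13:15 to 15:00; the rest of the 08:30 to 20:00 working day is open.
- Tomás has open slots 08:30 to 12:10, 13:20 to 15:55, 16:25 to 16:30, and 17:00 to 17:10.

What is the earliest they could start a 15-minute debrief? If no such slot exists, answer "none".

Quinn free within 08:30–20:00: 08:30–09:15, 09:20–11:05, 11:45–13:15, 15:00–20:00.
Gita ∩ Quinn: 09:00–09:15, 09:20–09:35, 13:05–13:15, 15:40–18:05, 18:20–19:00.
Gita ∩ Quinn ∩ Tomás: 09:00–09:15, 09:20–09:35, 15:40–15:55, 16:25–16:30, 17:00–17:10.
Windows ≥ 15 min: 09:00–09:15, 09:20–09:35, 15:40–15:55.
Earliest such window starts at 09:00.

09:00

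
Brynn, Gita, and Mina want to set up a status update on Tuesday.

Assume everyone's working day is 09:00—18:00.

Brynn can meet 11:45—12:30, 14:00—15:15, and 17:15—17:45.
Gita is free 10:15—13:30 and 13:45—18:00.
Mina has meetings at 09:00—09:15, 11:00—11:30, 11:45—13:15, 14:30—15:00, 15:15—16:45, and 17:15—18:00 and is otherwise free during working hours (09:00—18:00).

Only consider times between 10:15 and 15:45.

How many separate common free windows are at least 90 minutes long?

0

Mina free within 09:00–18:00: 09:15–11:00, 11:30–11:45, 13:15–14:30, 15:00–15:15, 16:45–17:15.
Brynn ∩ Gita: 11:45–12:30, 14:00–15:15, 17:15–17:45.
Brynn ∩ Gita ∩ Mina: 14:00–14:30, 15:00–15:15.
Restricted to 10:15–15:45: 14:00–14:30, 15:00–15:15.
Windows ≥ 90 min: (none).
That's 0 windows.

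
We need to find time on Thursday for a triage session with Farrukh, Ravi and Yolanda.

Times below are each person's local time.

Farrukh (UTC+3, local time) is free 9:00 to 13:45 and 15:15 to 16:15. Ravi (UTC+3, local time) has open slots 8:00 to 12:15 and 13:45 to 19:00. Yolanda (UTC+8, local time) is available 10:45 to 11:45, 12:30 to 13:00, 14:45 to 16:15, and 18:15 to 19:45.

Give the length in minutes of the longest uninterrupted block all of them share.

90 minutes

Farrukh → UTC: 06:00–10:45, 12:15–13:15.
Ravi → UTC: 05:00–09:15, 10:45–16:00.
Yolanda → UTC: 02:45–03:45, 04:30–05:00, 06:45–08:15, 10:15–11:45.
Farrukh ∩ Ravi: 06:00–09:15, 12:15–13:15.
Farrukh ∩ Ravi ∩ Yolanda: 06:45–08:15.
Single common window of 90 minutes.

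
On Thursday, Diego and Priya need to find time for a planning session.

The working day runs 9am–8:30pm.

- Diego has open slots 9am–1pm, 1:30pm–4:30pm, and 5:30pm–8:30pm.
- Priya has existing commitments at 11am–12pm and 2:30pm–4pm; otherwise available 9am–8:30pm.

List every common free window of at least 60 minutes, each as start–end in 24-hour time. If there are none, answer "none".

09:00–11:00, 12:00–13:00, 13:30–14:30, 17:30–20:30

Priya free within 09:00–20:30: 09:00–11:00, 12:00–14:30, 16:00–20:30.
Diego ∩ Priya: 09:00–11:00, 12:00–13:00, 13:30–14:30, 16:00–16:30, 17:30–20:30.
Windows ≥ 60 min: 09:00–11:00, 12:00–13:00, 13:30–14:30, 17:30–20:30.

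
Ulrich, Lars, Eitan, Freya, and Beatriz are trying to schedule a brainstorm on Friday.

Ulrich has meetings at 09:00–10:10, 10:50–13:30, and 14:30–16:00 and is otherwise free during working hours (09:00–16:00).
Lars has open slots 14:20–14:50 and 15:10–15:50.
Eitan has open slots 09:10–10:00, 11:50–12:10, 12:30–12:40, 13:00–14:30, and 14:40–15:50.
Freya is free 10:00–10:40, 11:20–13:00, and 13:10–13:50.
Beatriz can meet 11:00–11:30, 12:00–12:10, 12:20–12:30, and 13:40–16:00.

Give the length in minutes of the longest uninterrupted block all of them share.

0 minutes

Ulrich free within 09:00–16:00: 10:10–10:50, 13:30–14:30.
Ulrich ∩ Lars: 14:20–14:30.
Ulrich ∩ Lars ∩ Eitan: 14:20–14:30.
Ulrich ∩ Lars ∩ Eitan ∩ Freya: (none).
Ulrich ∩ Lars ∩ Eitan ∩ Freya ∩ Beatriz: (none).
No common window.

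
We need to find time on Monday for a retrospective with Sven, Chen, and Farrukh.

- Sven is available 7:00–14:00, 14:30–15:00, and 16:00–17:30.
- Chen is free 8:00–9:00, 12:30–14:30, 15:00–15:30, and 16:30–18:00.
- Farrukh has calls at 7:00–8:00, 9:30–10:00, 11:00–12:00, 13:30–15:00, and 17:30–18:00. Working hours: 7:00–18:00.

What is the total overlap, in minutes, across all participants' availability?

Farrukh free within 07:00–18:00: 08:00–09:30, 10:00–11:00, 12:00–13:30, 15:00–17:30.
Sven ∩ Chen: 08:00–09:00, 12:30–14:00, 16:30–17:30.
Sven ∩ Chen ∩ Farrukh: 08:00–09:00, 12:30–13:30, 16:30–17:30.
Total common minutes: 60 + 60 + 60 = 180.

180 minutes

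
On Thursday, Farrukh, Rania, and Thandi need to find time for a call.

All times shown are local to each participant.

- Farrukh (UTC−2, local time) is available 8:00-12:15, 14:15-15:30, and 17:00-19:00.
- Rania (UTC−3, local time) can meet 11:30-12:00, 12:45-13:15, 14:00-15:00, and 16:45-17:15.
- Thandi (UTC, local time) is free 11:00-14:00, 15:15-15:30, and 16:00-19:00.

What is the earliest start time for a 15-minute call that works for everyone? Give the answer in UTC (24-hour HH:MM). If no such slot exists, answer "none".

17:00

Farrukh → UTC: 10:00–14:15, 16:15–17:30, 19:00–21:00.
Rania → UTC: 14:30–15:00, 15:45–16:15, 17:00–18:00, 19:45–20:15.
Thandi → UTC: 11:00–14:00, 15:15–15:30, 16:00–19:00.
Farrukh ∩ Rania: 17:00–17:30, 19:45–20:15.
Farrukh ∩ Rania ∩ Thandi: 17:00–17:30.
Windows ≥ 15 min: 17:00–17:30.
Earliest such window starts at 17:00.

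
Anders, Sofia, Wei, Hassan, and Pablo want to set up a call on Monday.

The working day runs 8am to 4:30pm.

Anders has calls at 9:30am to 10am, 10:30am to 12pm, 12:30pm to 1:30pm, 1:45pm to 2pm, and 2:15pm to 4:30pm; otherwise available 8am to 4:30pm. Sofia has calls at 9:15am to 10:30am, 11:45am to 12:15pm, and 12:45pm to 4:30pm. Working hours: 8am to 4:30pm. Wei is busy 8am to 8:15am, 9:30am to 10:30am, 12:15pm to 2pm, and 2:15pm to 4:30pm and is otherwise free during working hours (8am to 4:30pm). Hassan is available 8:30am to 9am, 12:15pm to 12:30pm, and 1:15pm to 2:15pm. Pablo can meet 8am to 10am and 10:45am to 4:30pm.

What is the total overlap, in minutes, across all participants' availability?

30 minutes

Anders free within 08:00–16:30: 08:00–09:30, 10:00–10:30, 12:00–12:30, 13:30–13:45, 14:00–14:15.
Sofia free within 08:00–16:30: 08:00–09:15, 10:30–11:45, 12:15–12:45.
Wei free within 08:00–16:30: 08:15–09:30, 10:30–12:15, 14:00–14:15.
Anders ∩ Sofia: 08:00–09:15, 12:15–12:30.
Anders ∩ Sofia ∩ Wei: 08:15–09:15.
Anders ∩ Sofia ∩ Wei ∩ Hassan: 08:30–09:00.
Anders ∩ Sofia ∩ Wei ∩ Hassan ∩ Pablo: 08:30–09:00.
Total common minutes: 30.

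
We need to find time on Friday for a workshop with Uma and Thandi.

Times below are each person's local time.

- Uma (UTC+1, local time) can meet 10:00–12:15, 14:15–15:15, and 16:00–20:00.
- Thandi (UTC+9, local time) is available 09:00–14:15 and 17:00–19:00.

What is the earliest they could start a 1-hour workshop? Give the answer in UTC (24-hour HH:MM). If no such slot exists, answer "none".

09:00

Uma → UTC: 09:00–11:15, 13:15–14:15, 15:00–19:00.
Thandi → UTC: 00:00–05:15, 08:00–10:00.
Uma ∩ Thandi: 09:00–10:00.
Windows ≥ 60 min: 09:00–10:00.
Earliest such window starts at 09:00.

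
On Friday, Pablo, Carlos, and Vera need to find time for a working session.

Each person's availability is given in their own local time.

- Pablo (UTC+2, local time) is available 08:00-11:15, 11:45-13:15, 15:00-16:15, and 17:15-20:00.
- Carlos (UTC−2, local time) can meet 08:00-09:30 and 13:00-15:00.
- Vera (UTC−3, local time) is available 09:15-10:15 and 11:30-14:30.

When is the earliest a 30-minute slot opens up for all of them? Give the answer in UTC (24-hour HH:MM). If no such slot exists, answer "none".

15:15

Pablo → UTC: 06:00–09:15, 09:45–11:15, 13:00–14:15, 15:15–18:00.
Carlos → UTC: 10:00–11:30, 15:00–17:00.
Vera → UTC: 12:15–13:15, 14:30–17:30.
Pablo ∩ Carlos: 10:00–11:15, 15:15–17:00.
Pablo ∩ Carlos ∩ Vera: 15:15–17:00.
Windows ≥ 30 min: 15:15–17:00.
Earliest such window starts at 15:15.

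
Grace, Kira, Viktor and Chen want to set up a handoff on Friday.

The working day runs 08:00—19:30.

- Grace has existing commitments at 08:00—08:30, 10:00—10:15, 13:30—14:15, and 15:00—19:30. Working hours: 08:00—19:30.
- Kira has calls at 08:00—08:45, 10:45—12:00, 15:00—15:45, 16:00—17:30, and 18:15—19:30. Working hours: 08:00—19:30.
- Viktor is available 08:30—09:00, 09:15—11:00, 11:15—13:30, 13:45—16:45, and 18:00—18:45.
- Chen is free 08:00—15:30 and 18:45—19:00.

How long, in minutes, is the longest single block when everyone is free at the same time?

Grace free within 08:00–19:30: 08:30–10:00, 10:15–13:30, 14:15–15:00.
Kira free within 08:00–19:30: 08:45–10:45, 12:00–15:00, 15:45–16:00, 17:30–18:15.
Grace ∩ Kira: 08:45–10:00, 10:15–10:45, 12:00–13:30, 14:15–15:00.
Grace ∩ Kira ∩ Viktor: 08:45–09:00, 09:15–10:00, 10:15–10:45, 12:00–13:30, 14:15–15:00.
Grace ∩ Kira ∩ Viktor ∩ Chen: 08:45–09:00, 09:15–10:00, 10:15–10:45, 12:00–13:30, 14:15–15:00.
Common window lengths: 15, 45, 30, 90, 45 min; longest is 90.

90 minutes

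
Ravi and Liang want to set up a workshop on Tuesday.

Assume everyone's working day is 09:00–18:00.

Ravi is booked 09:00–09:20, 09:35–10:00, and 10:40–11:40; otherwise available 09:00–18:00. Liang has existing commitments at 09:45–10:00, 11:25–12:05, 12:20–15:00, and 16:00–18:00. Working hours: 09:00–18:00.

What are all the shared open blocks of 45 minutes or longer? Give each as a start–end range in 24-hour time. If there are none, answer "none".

Ravi free within 09:00–18:00: 09:20–09:35, 10:00–10:40, 11:40–18:00.
Liang free within 09:00–18:00: 09:00–09:45, 10:00–11:25, 12:05–12:20, 15:00–16:00.
Ravi ∩ Liang: 09:20–09:35, 10:00–10:40, 12:05–12:20, 15:00–16:00.
Windows ≥ 45 min: 15:00–16:00.

15:00–16:00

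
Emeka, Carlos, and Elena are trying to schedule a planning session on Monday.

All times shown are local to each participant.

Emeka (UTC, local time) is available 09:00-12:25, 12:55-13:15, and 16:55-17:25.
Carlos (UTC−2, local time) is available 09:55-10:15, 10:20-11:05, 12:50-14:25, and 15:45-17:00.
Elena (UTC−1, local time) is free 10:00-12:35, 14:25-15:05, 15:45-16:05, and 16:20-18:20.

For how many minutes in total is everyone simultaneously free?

35 minutes

Emeka → UTC: 09:00–12:25, 12:55–13:15, 16:55–17:25.
Carlos → UTC: 11:55–12:15, 12:20–13:05, 14:50–16:25, 17:45–19:00.
Elena → UTC: 11:00–13:35, 15:25–16:05, 16:45–17:05, 17:20–19:20.
Emeka ∩ Carlos: 11:55–12:15, 12:20–12:25, 12:55–13:05.
Emeka ∩ Carlos ∩ Elena: 11:55–12:15, 12:20–12:25, 12:55–13:05.
Total common minutes: 20 + 5 + 10 = 35.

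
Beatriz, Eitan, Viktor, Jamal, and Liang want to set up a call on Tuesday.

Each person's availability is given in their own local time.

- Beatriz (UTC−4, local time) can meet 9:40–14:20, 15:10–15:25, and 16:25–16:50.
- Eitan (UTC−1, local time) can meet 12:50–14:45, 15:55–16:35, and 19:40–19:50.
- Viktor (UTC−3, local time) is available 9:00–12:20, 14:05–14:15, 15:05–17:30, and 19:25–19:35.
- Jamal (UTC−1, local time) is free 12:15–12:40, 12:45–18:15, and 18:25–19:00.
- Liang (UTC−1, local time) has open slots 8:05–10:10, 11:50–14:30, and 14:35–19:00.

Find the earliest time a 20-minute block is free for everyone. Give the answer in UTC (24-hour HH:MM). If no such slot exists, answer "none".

13:50

Beatriz → UTC: 13:40–18:20, 19:10–19:25, 20:25–20:50.
Eitan → UTC: 13:50–15:45, 16:55–17:35, 20:40–20:50.
Viktor → UTC: 12:00–15:20, 17:05–17:15, 18:05–20:30, 22:25–22:35.
Jamal → UTC: 13:15–13:40, 13:45–19:15, 19:25–20:00.
Liang → UTC: 09:05–11:10, 12:50–15:30, 15:35–20:00.
Beatriz ∩ Eitan: 13:50–15:45, 16:55–17:35, 20:40–20:50.
Beatriz ∩ Eitan ∩ Viktor: 13:50–15:20, 17:05–17:15.
Beatriz ∩ Eitan ∩ Viktor ∩ Jamal: 13:50–15:20, 17:05–17:15.
Beatriz ∩ Eitan ∩ Viktor ∩ Jamal ∩ Liang: 13:50–15:20, 17:05–17:15.
Windows ≥ 20 min: 13:50–15:20.
Earliest such window starts at 13:50.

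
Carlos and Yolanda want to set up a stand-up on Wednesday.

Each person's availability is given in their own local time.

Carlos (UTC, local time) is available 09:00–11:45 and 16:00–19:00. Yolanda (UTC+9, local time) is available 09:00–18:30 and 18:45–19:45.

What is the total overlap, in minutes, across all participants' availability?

Carlos → UTC: 09:00–11:45, 16:00–19:00.
Yolanda → UTC: 00:00–09:30, 09:45–10:45.
Carlos ∩ Yolanda: 09:00–09:30, 09:45–10:45.
Total common minutes: 30 + 60 = 90.

90 minutes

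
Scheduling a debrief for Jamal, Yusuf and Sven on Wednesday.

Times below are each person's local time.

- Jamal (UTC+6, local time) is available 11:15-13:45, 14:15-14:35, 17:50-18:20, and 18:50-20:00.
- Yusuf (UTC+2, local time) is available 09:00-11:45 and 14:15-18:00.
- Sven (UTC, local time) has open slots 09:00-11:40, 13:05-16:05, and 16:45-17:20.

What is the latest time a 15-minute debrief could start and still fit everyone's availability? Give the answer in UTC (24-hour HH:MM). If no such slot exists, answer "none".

13:45

Jamal → UTC: 05:15–07:45, 08:15–08:35, 11:50–12:20, 12:50–14:00.
Yusuf → UTC: 07:00–09:45, 12:15–16:00.
Sven → UTC: 09:00–11:40, 13:05–16:05, 16:45–17:20.
Jamal ∩ Yusuf: 07:00–07:45, 08:15–08:35, 12:15–12:20, 12:50–14:00.
Jamal ∩ Yusuf ∩ Sven: 13:05–14:00.
Windows ≥ 15 min: 13:05–14:00.
Latest start in the last window 13:05–14:00 is 14:00 − 15 min = 13:45.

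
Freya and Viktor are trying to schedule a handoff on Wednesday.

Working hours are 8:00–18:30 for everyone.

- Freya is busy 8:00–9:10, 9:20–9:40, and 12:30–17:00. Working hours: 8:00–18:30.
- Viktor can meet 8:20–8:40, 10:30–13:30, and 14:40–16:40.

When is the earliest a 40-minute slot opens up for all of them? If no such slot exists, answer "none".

Freya free within 08:00–18:30: 09:10–09:20, 09:40–12:30, 17:00–18:30.
Freya ∩ Viktor: 10:30–12:30.
Windows ≥ 40 min: 10:30–12:30.
Earliest such window starts at 10:30.

10:30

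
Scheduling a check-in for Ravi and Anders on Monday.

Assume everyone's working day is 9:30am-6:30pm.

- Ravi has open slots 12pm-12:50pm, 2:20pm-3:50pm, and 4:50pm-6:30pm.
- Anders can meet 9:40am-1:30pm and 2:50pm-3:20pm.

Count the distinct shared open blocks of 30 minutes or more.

Ravi ∩ Anders: 12:00–12:50, 14:50–15:20.
Windows ≥ 30 min: 12:00–12:50, 14:50–15:20.
That's 2 windows.

2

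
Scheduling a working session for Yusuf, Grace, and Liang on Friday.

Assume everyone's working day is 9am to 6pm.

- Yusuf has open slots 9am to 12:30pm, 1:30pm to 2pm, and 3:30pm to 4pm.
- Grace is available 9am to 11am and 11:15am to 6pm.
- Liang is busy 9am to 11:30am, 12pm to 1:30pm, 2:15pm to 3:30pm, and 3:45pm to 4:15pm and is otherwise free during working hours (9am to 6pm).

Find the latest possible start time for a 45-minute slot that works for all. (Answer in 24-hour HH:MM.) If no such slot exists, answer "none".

Liang free within 09:00–18:00: 11:30–12:00, 13:30–14:15, 15:30–15:45, 16:15–18:00.
Yusuf ∩ Grace: 09:00–11:00, 11:15–12:30, 13:30–14:00, 15:30–16:00.
Yusuf ∩ Grace ∩ Liang: 11:30–12:00, 13:30–14:00, 15:30–15:45.
Windows ≥ 45 min: (none).

none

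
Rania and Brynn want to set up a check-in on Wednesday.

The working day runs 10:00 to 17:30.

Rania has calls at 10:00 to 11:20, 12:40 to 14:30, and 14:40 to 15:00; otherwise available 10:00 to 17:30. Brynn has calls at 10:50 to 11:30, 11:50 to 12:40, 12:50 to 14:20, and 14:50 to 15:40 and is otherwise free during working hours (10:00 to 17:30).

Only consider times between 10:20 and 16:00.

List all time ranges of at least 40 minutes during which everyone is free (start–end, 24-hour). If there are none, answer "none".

Rania free within 10:00–17:30: 11:20–12:40, 14:30–14:40, 15:00–17:30.
Brynn free within 10:00–17:30: 10:00–10:50, 11:30–11:50, 12:40–12:50, 14:20–14:50, 15:40–17:30.
Rania ∩ Brynn: 11:30–11:50, 14:30–14:40, 15:40–17:30.
Restricted to 10:20–16:00: 11:30–11:50, 14:30–14:40, 15:40–16:00.
Windows ≥ 40 min: (none).

none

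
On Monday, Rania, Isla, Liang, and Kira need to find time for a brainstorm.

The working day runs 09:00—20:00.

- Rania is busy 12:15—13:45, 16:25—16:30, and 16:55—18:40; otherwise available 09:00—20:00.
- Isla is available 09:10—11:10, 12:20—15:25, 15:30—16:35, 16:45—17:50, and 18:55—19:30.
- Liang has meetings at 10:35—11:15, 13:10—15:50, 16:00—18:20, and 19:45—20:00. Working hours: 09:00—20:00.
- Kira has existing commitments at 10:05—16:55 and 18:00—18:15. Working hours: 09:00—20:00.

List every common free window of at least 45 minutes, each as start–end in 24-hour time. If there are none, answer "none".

Rania free within 09:00–20:00: 09:00–12:15, 13:45–16:25, 16:30–16:55, 18:40–20:00.
Liang free within 09:00–20:00: 09:00–10:35, 11:15–13:10, 15:50–16:00, 18:20–19:45.
Kira free within 09:00–20:00: 09:00–10:05, 16:55–18:00, 18:15–20:00.
Rania ∩ Isla: 09:10–11:10, 13:45–15:25, 15:30–16:25, 16:30–16:35, 16:45–16:55, 18:55–19:30.
Rania ∩ Isla ∩ Liang: 09:10–10:35, 15:50–16:00, 18:55–19:30.
Rania ∩ Isla ∩ Liang ∩ Kira: 09:10–10:05, 18:55–19:30.
Windows ≥ 45 min: 09:10–10:05.

09:10–10:05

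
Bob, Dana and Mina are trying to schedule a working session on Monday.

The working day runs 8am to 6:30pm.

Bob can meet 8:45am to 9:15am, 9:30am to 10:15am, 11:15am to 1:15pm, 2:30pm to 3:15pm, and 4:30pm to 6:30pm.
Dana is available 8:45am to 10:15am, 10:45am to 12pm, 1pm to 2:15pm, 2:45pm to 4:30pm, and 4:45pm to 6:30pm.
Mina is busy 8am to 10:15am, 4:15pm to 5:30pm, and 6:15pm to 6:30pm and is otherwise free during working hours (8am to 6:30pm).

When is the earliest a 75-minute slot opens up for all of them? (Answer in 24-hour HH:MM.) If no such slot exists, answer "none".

Mina free within 08:00–18:30: 10:15–16:15, 17:30–18:15.
Bob ∩ Dana: 08:45–09:15, 09:30–10:15, 11:15–12:00, 13:00–13:15, 14:45–15:15, 16:45–18:30.
Bob ∩ Dana ∩ Mina: 11:15–12:00, 13:00–13:15, 14:45–15:15, 17:30–18:15.
Windows ≥ 75 min: (none).

none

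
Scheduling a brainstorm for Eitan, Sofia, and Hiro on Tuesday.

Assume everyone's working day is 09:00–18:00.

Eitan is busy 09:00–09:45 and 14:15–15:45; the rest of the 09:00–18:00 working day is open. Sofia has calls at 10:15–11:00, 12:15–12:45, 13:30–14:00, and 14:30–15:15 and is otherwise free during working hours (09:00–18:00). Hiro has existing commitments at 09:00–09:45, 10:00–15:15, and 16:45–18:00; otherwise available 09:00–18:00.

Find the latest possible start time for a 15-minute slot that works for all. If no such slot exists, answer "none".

16:30

Eitan free within 09:00–18:00: 09:45–14:15, 15:45–18:00.
Sofia free within 09:00–18:00: 09:00–10:15, 11:00–12:15, 12:45–13:30, 14:00–14:30, 15:15–18:00.
Hiro free within 09:00–18:00: 09:45–10:00, 15:15–16:45.
Eitan ∩ Sofia: 09:45–10:15, 11:00–12:15, 12:45–13:30, 14:00–14:15, 15:45–18:00.
Eitan ∩ Sofia ∩ Hiro: 09:45–10:00, 15:45–16:45.
Windows ≥ 15 min: 09:45–10:00, 15:45–16:45.
Latest start in the last window 15:45–16:45 is 16:45 − 15 min = 16:30.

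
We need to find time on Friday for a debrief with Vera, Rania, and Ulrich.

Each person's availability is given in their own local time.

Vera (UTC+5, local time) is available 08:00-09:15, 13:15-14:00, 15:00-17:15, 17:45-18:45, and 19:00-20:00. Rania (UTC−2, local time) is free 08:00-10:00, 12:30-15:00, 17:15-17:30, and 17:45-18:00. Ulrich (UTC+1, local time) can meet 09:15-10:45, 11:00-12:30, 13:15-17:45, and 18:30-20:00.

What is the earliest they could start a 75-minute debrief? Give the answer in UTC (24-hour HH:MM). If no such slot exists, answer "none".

10:00

Vera → UTC: 03:00–04:15, 08:15–09:00, 10:00–12:15, 12:45–13:45, 14:00–15:00.
Rania → UTC: 10:00–12:00, 14:30–17:00, 19:15–19:30, 19:45–20:00.
Ulrich → UTC: 08:15–09:45, 10:00–11:30, 12:15–16:45, 17:30–19:00.
Vera ∩ Rania: 10:00–12:00, 14:30–15:00.
Vera ∩ Rania ∩ Ulrich: 10:00–11:30, 14:30–15:00.
Windows ≥ 75 min: 10:00–11:30.
Earliest such window starts at 10:00.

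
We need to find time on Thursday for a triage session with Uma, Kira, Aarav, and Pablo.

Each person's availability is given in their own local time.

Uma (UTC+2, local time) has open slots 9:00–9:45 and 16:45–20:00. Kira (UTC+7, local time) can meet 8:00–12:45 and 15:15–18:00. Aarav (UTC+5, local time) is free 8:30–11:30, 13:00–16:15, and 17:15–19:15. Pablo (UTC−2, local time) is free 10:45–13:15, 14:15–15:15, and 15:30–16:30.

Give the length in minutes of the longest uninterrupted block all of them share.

0 minutes

Uma → UTC: 07:00–07:45, 14:45–18:00.
Kira → UTC: 01:00–05:45, 08:15–11:00.
Aarav → UTC: 03:30–06:30, 08:00–11:15, 12:15–14:15.
Pablo → UTC: 12:45–15:15, 16:15–17:15, 17:30–18:30.
Uma ∩ Kira: (none).
Uma ∩ Kira ∩ Aarav: (none).
Uma ∩ Kira ∩ Aarav ∩ Pablo: (none).
No common window.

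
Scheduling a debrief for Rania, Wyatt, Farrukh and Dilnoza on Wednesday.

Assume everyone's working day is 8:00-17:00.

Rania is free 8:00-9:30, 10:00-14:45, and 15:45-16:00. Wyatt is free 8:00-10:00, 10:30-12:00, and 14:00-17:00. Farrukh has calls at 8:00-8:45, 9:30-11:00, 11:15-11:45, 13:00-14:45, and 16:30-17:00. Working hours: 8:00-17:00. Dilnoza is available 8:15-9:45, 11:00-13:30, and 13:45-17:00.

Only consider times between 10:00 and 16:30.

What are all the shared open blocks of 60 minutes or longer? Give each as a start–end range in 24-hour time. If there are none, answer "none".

none

Farrukh free within 08:00–17:00: 08:45–09:30, 11:00–11:15, 11:45–13:00, 14:45–16:30.
Rania ∩ Wyatt: 08:00–09:30, 10:30–12:00, 14:00–14:45, 15:45–16:00.
Rania ∩ Wyatt ∩ Farrukh: 08:45–09:30, 11:00–11:15, 11:45–12:00, 15:45–16:00.
Rania ∩ Wyatt ∩ Farrukh ∩ Dilnoza: 08:45–09:30, 11:00–11:15, 11:45–12:00, 15:45–16:00.
Restricted to 10:00–16:30: 11:00–11:15, 11:45–12:00, 15:45–16:00.
Windows ≥ 60 min: (none).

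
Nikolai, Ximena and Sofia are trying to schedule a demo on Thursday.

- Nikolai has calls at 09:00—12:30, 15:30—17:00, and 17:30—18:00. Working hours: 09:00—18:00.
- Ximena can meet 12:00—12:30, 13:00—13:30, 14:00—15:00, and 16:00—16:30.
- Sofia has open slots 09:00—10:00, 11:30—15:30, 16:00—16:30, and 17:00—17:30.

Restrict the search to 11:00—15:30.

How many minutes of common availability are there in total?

Nikolai free within 09:00–18:00: 12:30–15:30, 17:00–17:30.
Nikolai ∩ Ximena: 13:00–13:30, 14:00–15:00.
Nikolai ∩ Ximena ∩ Sofia: 13:00–13:30, 14:00–15:00.
Restricted to 11:00–15:30: 13:00–13:30, 14:00–15:00.
Total common minutes: 30 + 60 = 90.

90 minutes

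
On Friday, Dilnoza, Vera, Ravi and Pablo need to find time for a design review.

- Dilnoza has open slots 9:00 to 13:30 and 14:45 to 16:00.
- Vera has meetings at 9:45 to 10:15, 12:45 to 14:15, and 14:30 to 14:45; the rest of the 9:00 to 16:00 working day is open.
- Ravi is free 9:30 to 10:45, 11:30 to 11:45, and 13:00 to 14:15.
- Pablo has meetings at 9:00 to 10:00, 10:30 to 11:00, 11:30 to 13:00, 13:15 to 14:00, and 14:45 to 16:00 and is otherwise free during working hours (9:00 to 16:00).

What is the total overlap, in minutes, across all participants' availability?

Vera free within 09:00–16:00: 09:00–09:45, 10:15–12:45, 14:15–14:30, 14:45–16:00.
Pablo free within 09:00–16:00: 10:00–10:30, 11:00–11:30, 13:00–13:15, 14:00–14:45.
Dilnoza ∩ Vera: 09:00–09:45, 10:15–12:45, 14:45–16:00.
Dilnoza ∩ Vera ∩ Ravi: 09:30–09:45, 10:15–10:45, 11:30–11:45.
Dilnoza ∩ Vera ∩ Ravi ∩ Pablo: 10:15–10:30.
Total common minutes: 15.

15 minutes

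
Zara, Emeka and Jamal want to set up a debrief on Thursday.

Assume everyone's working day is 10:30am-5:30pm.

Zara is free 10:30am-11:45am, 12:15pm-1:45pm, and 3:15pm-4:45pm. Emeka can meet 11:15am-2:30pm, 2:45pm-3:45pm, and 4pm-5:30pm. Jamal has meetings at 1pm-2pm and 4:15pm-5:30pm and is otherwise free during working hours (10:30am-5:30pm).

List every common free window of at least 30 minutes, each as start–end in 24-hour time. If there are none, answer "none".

Jamal free within 10:30–17:30: 10:30–13:00, 14:00–16:15.
Zara ∩ Emeka: 11:15–11:45, 12:15–13:45, 15:15–15:45, 16:00–16:45.
Zara ∩ Emeka ∩ Jamal: 11:15–11:45, 12:15–13:00, 15:15–15:45, 16:00–16:15.
Windows ≥ 30 min: 11:15–11:45, 12:15–13:00, 15:15–15:45.

11:15–11:45, 12:15–13:00, 15:15–15:45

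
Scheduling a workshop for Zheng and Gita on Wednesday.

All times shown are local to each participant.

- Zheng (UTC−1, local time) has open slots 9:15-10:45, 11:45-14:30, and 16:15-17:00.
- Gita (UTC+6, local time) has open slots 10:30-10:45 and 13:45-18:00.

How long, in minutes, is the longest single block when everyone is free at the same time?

90 minutes

Zheng → UTC: 10:15–11:45, 12:45–15:30, 17:15–18:00.
Gita → UTC: 04:30–04:45, 07:45–12:00.
Zheng ∩ Gita: 10:15–11:45.
Single common window of 90 minutes.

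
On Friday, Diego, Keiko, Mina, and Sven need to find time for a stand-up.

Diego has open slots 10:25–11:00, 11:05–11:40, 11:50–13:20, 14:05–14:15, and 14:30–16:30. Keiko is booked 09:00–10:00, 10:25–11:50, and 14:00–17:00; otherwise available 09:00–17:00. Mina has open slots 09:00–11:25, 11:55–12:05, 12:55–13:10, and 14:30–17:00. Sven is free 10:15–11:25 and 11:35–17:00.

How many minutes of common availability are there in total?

Keiko free within 09:00–17:00: 10:00–10:25, 11:50–14:00.
Diego ∩ Keiko: 11:50–13:20.
Diego ∩ Keiko ∩ Mina: 11:55–12:05, 12:55–13:10.
Diego ∩ Keiko ∩ Mina ∩ Sven: 11:55–12:05, 12:55–13:10.
Total common minutes: 10 + 15 = 25.

25 minutes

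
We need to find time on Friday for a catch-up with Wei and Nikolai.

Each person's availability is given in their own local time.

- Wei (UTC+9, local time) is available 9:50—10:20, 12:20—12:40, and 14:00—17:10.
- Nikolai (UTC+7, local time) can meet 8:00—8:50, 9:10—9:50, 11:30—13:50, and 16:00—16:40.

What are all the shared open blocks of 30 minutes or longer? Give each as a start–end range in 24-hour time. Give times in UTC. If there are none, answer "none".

05:00–06:50

Wei → UTC: 00:50–01:20, 03:20–03:40, 05:00–08:10.
Nikolai → UTC: 01:00–01:50, 02:10–02:50, 04:30–06:50, 09:00–09:40.
Wei ∩ Nikolai: 01:00–01:20, 05:00–06:50.
Windows ≥ 30 min: 05:00–06:50.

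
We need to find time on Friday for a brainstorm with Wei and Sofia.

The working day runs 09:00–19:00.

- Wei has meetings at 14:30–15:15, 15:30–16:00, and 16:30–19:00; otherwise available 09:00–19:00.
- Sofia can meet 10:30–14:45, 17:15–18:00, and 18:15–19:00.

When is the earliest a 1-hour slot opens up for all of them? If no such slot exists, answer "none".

10:30

Wei free within 09:00–19:00: 09:00–14:30, 15:15–15:30, 16:00–16:30.
Wei ∩ Sofia: 10:30–14:30.
Windows ≥ 60 min: 10:30–14:30.
Earliest such window starts at 10:30.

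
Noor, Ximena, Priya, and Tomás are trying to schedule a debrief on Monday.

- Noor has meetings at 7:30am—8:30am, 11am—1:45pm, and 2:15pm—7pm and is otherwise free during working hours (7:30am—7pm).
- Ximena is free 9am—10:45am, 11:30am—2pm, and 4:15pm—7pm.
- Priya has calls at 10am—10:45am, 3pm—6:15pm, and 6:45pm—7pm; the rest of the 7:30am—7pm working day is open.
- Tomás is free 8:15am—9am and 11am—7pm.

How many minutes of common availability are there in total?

15 minutes

Noor free within 07:30–19:00: 08:30–11:00, 13:45–14:15.
Priya free within 07:30–19:00: 07:30–10:00, 10:45–15:00, 18:15–18:45.
Noor ∩ Ximena: 09:00–10:45, 13:45–14:00.
Noor ∩ Ximena ∩ Priya: 09:00–10:00, 13:45–14:00.
Noor ∩ Ximena ∩ Priya ∩ Tomás: 13:45–14:00.
Total common minutes: 15.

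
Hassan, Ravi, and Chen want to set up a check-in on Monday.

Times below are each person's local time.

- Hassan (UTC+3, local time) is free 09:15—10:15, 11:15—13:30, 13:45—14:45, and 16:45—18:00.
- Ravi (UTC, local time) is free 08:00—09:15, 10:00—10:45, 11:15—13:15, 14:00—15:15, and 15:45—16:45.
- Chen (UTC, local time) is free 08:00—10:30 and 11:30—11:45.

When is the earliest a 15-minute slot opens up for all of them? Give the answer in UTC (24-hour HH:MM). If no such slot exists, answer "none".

08:15

Hassan → UTC: 06:15–07:15, 08:15–10:30, 10:45–11:45, 13:45–15:00.
Ravi → UTC: 08:00–09:15, 10:00–10:45, 11:15–13:15, 14:00–15:15, 15:45–16:45.
Chen → UTC: 08:00–10:30, 11:30–11:45.
Hassan ∩ Ravi: 08:15–09:15, 10:00–10:30, 11:15–11:45, 14:00–15:00.
Hassan ∩ Ravi ∩ Chen: 08:15–09:15, 10:00–10:30, 11:30–11:45.
Windows ≥ 15 min: 08:15–09:15, 10:00–10:30, 11:30–11:45.
Earliest such window starts at 08:15.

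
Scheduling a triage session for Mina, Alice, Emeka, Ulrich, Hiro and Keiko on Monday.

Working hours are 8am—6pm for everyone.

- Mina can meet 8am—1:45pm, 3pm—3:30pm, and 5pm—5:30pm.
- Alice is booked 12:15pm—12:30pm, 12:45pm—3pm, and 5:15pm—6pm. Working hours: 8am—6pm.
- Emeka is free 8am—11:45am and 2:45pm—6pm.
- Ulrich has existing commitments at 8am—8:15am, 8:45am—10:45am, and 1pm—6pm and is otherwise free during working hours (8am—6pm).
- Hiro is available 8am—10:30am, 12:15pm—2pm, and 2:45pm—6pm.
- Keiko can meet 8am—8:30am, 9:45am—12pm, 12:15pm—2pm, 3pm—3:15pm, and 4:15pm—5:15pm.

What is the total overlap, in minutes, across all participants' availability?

15 minutes

Alice free within 08:00–18:00: 08:00–12:15, 12:30–12:45, 15:00–17:15.
Ulrich free within 08:00–18:00: 08:15–08:45, 10:45–13:00.
Mina ∩ Alice: 08:00–12:15, 12:30–12:45, 15:00–15:30, 17:00–17:15.
Mina ∩ Alice ∩ Emeka: 08:00–11:45, 15:00–15:30, 17:00–17:15.
Mina ∩ Alice ∩ Emeka ∩ Ulrich: 08:15–08:45, 10:45–11:45.
Mina ∩ Alice ∩ Emeka ∩ Ulrich ∩ Hiro: 08:15–08:45.
Mina ∩ Alice ∩ Emeka ∩ Ulrich ∩ Hiro ∩ Keiko: 08:15–08:30.
Total common minutes: 15.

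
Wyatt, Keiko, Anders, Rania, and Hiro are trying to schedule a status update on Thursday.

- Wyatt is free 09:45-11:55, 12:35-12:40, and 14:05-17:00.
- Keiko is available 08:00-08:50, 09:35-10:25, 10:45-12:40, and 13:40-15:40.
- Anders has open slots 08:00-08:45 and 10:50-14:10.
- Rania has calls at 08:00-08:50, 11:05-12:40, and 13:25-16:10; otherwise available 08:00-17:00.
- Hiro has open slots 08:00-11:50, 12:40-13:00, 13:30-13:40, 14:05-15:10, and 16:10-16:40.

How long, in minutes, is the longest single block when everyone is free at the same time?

15 minutes

Rania free within 08:00–17:00: 08:50–11:05, 12:40–13:25, 16:10–17:00.
Wyatt ∩ Keiko: 09:45–10:25, 10:45–11:55, 12:35–12:40, 14:05–15:40.
Wyatt ∩ Keiko ∩ Anders: 10:50–11:55, 12:35–12:40, 14:05–14:10.
Wyatt ∩ Keiko ∩ Anders ∩ Rania: 10:50–11:05.
Wyatt ∩ Keiko ∩ Anders ∩ Rania ∩ Hiro: 10:50–11:05.
Single common window of 15 minutes.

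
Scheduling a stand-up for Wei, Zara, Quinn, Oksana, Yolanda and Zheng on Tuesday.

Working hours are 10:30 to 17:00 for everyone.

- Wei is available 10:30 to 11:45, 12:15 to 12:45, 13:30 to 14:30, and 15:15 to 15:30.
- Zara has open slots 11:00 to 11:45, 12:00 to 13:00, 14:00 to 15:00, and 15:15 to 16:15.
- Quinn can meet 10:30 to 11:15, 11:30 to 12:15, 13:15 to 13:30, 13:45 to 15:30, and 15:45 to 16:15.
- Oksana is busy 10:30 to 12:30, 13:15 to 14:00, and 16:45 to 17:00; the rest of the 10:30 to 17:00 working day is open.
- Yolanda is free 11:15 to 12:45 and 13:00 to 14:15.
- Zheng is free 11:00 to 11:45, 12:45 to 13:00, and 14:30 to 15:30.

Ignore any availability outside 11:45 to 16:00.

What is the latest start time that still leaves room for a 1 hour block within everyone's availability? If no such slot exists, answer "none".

none

Oksana free within 10:30–17:00: 12:30–13:15, 14:00–16:45.
Wei ∩ Zara: 11:00–11:45, 12:15–12:45, 14:00–14:30, 15:15–15:30.
Wei ∩ Zara ∩ Quinn: 11:00–11:15, 11:30–11:45, 14:00–14:30, 15:15–15:30.
Wei ∩ Zara ∩ Quinn ∩ Oksana: 14:00–14:30, 15:15–15:30.
Wei ∩ Zara ∩ Quinn ∩ Oksana ∩ Yolanda: 14:00–14:15.
Wei ∩ Zara ∩ Quinn ∩ Oksana ∩ Yolanda ∩ Zheng: (none).
Restricted to 11:45–16:00: (none).
Windows ≥ 60 min: (none).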